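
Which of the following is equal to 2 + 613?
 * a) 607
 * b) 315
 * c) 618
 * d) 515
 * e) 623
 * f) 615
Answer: f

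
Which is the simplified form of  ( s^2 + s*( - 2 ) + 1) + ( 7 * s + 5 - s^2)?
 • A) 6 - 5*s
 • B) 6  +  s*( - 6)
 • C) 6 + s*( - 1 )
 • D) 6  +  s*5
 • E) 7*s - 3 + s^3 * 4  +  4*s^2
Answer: D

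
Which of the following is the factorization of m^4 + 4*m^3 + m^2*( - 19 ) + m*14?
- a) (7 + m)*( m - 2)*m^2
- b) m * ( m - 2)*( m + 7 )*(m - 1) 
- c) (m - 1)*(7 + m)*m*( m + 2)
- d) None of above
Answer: b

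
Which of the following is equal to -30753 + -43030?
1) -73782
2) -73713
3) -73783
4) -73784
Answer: 3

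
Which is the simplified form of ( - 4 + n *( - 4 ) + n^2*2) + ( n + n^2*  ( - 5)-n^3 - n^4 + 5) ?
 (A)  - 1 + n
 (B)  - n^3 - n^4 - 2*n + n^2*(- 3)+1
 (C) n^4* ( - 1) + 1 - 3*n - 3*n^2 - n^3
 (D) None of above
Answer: C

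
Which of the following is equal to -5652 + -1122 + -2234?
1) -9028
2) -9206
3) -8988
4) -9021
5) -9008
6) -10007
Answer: 5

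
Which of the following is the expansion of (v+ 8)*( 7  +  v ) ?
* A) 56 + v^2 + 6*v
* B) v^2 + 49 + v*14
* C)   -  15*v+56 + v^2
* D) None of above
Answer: D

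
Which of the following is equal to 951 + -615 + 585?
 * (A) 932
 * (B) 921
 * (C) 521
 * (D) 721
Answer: B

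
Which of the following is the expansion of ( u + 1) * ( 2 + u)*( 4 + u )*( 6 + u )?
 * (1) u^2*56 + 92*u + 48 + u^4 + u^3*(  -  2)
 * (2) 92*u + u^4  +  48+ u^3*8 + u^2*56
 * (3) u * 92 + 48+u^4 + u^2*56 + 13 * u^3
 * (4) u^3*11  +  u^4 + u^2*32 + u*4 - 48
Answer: 3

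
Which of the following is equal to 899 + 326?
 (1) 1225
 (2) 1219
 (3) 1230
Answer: 1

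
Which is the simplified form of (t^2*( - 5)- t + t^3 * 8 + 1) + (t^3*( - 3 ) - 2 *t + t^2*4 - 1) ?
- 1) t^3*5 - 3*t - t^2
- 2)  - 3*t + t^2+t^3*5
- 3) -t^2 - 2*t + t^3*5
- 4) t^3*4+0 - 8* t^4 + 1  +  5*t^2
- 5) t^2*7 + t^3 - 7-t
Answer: 1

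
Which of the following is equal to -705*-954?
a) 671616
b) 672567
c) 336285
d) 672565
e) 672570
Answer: e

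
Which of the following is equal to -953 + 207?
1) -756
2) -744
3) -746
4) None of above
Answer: 3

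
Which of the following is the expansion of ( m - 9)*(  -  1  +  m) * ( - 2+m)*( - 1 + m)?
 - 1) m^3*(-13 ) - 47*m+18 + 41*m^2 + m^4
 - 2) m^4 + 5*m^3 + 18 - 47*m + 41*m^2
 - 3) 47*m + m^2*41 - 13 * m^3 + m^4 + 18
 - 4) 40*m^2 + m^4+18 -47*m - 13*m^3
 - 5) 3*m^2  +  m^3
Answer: 1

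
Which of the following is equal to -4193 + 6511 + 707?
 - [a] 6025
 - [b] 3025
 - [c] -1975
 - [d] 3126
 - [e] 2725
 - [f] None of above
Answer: b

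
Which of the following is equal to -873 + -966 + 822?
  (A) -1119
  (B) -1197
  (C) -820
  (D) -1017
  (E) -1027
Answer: D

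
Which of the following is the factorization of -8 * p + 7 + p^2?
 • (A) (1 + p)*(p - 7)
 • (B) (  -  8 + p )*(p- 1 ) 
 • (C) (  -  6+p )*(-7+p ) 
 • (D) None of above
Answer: D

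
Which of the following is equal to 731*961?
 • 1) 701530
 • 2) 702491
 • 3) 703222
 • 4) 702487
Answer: 2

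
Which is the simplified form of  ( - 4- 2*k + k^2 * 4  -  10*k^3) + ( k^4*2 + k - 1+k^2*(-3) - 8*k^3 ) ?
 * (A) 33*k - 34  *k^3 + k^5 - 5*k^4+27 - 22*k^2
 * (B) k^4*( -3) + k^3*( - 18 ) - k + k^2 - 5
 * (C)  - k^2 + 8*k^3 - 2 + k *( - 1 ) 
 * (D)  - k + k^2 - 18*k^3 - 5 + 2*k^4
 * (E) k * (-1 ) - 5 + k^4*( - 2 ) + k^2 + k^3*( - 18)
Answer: D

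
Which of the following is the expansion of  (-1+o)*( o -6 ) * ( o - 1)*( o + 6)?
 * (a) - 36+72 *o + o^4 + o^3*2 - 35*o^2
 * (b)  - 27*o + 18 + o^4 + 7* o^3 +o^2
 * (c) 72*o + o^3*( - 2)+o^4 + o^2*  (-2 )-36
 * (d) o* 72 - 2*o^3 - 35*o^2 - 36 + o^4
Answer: d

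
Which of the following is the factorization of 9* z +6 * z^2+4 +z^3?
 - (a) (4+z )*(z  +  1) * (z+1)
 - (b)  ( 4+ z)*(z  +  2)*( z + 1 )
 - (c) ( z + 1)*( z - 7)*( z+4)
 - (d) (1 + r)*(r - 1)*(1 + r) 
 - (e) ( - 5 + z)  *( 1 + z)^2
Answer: a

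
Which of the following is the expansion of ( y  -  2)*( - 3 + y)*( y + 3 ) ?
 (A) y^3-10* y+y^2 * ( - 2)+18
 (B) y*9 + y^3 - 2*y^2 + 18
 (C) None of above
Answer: C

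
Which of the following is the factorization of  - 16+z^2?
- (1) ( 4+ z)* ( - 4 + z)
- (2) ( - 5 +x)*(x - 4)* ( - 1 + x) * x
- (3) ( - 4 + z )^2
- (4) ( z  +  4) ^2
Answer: 1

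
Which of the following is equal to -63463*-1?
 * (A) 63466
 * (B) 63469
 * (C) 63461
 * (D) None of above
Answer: D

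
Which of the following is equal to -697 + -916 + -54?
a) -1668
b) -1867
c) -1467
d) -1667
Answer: d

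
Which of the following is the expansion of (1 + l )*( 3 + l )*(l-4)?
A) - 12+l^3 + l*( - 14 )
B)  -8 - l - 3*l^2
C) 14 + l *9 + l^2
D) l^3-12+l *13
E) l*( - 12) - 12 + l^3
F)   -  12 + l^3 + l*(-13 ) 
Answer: F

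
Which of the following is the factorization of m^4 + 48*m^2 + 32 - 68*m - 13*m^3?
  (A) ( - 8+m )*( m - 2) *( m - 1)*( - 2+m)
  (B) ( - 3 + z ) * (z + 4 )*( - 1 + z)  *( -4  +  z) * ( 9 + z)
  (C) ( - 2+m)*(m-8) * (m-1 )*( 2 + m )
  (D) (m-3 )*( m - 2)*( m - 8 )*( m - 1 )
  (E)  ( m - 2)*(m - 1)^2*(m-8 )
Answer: A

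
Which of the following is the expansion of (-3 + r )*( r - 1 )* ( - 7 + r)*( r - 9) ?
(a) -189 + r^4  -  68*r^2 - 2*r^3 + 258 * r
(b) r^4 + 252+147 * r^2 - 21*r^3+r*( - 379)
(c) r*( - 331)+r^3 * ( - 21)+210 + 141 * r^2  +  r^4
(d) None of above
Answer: d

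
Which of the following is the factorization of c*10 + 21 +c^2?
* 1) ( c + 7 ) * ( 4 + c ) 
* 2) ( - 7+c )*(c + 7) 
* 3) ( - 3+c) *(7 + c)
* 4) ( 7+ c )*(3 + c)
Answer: 4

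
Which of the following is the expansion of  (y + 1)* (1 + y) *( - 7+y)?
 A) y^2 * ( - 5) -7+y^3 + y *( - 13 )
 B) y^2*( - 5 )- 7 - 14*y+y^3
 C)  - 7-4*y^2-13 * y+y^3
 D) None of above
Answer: A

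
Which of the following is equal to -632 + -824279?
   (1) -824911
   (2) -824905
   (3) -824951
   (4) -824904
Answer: 1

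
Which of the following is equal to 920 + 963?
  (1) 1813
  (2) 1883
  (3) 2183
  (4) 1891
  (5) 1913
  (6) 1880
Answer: 2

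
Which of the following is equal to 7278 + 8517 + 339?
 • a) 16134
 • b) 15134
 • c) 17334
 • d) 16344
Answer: a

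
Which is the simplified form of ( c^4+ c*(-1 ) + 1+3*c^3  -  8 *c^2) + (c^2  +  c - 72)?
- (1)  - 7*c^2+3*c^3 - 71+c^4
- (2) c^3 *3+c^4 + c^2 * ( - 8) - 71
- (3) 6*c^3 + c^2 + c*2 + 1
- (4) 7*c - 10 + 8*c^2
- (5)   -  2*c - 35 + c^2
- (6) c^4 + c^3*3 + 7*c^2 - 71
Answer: 1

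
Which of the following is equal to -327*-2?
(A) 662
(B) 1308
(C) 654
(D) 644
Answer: C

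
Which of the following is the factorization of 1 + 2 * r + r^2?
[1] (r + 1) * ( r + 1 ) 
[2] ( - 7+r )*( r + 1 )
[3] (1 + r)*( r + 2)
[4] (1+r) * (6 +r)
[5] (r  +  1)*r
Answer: 1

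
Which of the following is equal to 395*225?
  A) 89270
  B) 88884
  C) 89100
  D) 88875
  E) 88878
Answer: D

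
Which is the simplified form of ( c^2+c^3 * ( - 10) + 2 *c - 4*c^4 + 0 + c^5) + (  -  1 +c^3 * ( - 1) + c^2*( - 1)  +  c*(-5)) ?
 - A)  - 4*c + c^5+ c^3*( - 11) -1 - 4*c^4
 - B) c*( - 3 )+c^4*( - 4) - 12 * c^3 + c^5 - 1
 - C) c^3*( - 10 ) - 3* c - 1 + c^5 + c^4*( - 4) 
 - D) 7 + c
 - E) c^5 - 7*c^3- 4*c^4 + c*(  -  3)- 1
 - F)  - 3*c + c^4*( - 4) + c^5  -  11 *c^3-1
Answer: F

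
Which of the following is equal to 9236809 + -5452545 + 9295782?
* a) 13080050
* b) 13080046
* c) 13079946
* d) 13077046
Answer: b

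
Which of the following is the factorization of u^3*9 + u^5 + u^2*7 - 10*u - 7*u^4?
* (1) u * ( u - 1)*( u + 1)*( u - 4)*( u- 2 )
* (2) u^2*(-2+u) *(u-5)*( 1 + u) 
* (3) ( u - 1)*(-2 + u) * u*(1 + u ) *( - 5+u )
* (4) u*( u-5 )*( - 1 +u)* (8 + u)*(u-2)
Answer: 3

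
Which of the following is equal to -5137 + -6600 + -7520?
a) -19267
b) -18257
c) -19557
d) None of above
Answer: d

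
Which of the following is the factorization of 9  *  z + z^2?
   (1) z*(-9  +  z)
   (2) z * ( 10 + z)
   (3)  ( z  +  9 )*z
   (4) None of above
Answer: 3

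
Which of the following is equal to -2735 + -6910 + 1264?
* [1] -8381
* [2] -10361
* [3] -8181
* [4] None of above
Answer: 1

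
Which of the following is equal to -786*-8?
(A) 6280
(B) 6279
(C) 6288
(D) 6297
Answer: C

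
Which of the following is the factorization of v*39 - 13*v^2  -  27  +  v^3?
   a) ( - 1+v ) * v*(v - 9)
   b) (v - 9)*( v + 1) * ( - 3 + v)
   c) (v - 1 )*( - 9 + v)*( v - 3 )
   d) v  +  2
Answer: c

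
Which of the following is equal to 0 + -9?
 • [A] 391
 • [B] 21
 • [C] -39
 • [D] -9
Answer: D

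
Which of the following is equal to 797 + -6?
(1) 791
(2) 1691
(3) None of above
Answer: 1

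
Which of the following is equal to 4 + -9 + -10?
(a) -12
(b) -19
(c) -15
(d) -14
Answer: c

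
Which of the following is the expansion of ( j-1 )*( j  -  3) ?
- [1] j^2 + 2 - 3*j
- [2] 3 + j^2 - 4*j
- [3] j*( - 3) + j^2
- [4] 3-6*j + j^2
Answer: 2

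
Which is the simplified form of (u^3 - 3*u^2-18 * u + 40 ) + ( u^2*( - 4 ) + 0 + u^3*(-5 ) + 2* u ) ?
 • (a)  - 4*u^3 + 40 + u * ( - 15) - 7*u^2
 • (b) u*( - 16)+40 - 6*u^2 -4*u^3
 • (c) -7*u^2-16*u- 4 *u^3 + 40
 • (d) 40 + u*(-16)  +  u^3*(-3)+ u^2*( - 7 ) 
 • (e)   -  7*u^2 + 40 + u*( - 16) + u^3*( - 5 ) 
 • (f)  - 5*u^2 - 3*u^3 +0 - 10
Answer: c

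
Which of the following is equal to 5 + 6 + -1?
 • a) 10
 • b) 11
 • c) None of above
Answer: a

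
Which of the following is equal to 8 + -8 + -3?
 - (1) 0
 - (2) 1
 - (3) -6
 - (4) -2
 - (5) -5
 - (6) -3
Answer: 6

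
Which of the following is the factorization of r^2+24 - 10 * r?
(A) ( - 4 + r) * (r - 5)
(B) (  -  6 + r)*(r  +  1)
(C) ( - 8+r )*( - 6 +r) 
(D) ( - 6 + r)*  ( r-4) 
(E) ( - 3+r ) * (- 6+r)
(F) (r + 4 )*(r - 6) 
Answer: D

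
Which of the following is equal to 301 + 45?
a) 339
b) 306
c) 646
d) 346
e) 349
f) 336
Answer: d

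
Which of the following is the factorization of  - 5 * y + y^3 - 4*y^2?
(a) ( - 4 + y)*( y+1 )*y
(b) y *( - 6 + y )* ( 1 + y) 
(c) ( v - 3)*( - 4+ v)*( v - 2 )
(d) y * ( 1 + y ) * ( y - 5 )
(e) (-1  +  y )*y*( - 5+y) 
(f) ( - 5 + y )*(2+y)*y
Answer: d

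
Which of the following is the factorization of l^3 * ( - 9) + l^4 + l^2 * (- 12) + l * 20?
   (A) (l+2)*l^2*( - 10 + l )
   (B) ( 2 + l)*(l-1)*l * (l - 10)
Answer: B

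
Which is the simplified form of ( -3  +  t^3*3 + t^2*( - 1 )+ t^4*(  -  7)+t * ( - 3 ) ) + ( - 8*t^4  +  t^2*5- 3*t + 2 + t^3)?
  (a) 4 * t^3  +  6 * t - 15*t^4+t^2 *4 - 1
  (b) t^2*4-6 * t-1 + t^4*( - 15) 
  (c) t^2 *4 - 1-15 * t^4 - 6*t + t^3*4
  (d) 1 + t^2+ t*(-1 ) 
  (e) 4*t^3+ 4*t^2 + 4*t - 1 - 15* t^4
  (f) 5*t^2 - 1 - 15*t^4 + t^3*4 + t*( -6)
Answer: c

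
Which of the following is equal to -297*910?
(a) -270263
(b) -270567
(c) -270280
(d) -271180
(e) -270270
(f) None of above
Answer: e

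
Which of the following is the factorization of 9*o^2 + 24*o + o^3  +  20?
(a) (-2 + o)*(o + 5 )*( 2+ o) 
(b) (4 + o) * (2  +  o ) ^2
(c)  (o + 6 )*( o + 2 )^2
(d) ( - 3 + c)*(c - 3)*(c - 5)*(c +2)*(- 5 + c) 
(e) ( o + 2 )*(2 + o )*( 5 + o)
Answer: e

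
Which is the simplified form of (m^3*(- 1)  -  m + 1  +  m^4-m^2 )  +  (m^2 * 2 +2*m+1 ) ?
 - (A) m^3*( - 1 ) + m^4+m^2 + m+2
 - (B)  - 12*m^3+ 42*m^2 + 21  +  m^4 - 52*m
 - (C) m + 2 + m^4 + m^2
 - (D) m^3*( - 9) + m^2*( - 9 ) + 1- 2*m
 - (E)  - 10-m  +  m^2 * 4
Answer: A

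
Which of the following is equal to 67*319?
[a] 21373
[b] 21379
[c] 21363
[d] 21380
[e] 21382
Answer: a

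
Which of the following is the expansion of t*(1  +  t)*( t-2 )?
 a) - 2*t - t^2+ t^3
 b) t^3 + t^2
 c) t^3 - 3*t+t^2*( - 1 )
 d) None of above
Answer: a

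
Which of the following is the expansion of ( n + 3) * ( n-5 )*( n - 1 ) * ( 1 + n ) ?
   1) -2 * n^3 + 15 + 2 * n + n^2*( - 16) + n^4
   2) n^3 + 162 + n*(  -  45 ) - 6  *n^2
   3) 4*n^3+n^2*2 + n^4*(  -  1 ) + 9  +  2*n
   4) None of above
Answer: 1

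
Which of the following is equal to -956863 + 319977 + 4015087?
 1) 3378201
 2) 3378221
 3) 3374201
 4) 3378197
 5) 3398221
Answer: 1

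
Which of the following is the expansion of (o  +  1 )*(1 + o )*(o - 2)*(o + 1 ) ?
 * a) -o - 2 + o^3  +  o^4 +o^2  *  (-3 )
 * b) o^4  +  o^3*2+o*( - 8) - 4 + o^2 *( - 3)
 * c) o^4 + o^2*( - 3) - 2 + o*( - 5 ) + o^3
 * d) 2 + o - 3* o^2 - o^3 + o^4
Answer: c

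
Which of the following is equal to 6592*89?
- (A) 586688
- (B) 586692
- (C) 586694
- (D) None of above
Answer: A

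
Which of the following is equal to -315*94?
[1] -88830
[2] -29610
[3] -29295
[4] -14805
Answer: 2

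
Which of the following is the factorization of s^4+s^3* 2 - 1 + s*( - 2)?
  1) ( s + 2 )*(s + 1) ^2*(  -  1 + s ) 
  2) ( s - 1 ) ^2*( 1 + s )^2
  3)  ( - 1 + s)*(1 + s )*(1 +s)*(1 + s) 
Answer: 3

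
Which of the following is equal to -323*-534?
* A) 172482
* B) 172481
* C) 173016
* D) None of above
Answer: A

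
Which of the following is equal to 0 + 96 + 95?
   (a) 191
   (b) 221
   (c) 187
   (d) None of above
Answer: a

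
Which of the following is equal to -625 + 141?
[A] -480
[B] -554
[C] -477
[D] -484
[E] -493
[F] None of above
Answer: D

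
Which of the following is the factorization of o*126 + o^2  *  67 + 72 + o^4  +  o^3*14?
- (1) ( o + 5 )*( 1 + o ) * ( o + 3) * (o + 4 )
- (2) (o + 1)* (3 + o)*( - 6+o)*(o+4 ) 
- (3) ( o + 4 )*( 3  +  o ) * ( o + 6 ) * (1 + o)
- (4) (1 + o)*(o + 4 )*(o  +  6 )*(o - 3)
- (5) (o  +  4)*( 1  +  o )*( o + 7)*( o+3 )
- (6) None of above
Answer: 3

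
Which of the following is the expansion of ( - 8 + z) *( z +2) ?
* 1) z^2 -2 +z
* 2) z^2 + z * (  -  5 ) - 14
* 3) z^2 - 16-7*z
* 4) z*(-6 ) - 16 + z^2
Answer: 4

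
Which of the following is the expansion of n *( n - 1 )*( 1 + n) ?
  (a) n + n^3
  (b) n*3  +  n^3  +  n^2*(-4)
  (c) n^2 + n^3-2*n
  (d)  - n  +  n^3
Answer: d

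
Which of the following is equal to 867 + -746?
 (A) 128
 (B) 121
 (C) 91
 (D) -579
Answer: B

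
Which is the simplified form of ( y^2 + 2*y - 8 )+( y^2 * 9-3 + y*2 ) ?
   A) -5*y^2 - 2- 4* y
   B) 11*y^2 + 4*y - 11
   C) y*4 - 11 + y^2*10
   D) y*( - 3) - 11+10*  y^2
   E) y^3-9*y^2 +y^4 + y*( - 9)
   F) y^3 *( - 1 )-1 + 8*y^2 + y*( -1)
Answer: C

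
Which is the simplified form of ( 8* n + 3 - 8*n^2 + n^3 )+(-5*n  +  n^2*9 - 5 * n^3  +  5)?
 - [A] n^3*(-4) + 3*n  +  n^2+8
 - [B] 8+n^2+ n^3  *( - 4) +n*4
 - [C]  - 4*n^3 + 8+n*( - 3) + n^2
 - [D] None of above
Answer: A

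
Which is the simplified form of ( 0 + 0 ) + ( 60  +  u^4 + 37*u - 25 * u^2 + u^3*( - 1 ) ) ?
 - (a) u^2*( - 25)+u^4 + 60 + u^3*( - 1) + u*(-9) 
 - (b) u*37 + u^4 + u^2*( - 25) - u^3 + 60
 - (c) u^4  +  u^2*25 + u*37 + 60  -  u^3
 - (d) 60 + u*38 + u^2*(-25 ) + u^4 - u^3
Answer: b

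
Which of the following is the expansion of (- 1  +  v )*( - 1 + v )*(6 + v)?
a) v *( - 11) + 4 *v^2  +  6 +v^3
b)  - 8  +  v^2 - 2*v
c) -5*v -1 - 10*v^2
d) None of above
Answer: a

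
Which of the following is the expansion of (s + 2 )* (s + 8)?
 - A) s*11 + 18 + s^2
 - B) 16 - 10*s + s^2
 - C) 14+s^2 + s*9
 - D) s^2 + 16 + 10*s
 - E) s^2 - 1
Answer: D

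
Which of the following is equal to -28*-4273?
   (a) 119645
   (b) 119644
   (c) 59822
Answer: b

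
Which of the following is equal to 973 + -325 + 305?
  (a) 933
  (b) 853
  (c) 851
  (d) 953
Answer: d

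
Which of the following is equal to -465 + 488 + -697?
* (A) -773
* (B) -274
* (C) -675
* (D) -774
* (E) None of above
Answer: E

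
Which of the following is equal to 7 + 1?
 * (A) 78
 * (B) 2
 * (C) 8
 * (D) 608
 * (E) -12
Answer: C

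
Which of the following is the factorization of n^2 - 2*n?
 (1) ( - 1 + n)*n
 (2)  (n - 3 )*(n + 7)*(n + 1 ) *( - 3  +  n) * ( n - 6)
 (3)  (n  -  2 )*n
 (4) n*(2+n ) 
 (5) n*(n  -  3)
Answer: 3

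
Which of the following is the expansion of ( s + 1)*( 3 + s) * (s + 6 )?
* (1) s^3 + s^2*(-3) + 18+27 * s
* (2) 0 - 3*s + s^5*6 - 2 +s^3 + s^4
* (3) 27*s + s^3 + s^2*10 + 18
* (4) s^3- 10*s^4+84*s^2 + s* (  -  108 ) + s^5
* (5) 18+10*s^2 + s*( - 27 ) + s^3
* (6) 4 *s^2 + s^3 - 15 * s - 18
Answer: 3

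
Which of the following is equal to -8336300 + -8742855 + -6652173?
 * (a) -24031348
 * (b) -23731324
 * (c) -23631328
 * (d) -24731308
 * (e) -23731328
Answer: e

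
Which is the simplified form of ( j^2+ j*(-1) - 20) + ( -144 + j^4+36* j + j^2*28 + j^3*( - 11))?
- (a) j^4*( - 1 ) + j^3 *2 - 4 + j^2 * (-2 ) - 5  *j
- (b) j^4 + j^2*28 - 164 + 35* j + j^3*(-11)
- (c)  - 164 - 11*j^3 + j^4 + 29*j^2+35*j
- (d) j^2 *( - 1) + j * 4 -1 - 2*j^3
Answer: c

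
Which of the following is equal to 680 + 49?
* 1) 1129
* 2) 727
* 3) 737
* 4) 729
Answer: 4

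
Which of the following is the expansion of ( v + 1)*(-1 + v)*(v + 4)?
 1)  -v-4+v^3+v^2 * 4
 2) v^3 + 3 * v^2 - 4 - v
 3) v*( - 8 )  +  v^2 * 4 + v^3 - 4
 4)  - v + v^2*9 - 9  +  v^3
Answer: 1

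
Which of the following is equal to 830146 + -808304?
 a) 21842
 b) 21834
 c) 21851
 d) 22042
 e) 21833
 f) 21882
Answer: a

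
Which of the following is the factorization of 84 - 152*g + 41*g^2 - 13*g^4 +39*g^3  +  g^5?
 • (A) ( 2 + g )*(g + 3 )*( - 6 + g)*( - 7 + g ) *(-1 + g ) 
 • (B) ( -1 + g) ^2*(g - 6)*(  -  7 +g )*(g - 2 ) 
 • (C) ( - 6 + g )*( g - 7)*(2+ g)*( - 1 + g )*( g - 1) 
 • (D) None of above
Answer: C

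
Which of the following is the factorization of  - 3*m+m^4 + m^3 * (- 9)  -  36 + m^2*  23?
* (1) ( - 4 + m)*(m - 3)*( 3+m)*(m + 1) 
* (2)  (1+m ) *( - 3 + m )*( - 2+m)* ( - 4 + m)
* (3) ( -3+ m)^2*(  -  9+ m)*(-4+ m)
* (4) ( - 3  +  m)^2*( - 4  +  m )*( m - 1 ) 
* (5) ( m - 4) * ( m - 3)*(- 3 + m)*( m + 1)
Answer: 5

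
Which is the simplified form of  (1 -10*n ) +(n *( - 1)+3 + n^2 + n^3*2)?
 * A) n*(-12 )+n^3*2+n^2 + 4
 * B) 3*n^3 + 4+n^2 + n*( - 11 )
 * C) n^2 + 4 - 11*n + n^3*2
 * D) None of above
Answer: C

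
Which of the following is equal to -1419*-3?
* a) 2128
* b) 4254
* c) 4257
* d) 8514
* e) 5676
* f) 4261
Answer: c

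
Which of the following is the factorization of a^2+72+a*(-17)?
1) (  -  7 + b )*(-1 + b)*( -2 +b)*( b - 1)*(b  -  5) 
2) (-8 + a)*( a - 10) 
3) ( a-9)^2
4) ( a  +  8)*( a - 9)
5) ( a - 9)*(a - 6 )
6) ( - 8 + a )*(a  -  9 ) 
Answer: 6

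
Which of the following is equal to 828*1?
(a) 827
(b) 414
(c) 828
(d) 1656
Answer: c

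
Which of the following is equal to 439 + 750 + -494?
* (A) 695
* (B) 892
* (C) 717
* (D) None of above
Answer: A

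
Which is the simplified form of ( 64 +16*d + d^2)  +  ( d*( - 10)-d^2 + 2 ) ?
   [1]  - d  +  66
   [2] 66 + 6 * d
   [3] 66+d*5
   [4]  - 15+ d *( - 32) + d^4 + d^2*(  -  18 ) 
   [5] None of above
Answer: 2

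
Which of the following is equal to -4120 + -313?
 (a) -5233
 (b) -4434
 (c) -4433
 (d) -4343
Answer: c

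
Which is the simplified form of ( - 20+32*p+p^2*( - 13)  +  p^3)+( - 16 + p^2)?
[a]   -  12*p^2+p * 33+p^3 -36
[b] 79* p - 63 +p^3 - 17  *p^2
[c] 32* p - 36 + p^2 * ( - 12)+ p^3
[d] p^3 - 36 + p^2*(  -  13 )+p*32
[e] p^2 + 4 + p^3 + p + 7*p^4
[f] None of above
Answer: c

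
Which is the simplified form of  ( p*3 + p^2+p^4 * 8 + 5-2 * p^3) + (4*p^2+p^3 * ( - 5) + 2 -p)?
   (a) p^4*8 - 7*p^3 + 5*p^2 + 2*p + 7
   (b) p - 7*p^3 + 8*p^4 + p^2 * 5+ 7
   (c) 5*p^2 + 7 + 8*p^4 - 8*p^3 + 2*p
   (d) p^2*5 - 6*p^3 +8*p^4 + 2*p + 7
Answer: a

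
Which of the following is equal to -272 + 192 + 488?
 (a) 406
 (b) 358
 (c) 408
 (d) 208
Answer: c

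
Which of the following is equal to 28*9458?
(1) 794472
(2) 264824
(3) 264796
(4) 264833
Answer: 2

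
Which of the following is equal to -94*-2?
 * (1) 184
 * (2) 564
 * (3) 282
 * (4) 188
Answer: 4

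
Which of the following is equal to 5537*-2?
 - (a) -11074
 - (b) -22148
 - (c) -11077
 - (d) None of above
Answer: a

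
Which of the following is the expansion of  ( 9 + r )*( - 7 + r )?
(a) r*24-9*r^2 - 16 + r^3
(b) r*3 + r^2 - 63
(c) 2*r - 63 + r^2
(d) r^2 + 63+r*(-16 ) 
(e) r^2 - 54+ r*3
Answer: c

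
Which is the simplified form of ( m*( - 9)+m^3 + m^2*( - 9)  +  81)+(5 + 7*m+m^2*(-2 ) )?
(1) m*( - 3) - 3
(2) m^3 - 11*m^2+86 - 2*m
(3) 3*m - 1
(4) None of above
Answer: 2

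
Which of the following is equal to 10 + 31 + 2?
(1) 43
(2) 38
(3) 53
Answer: 1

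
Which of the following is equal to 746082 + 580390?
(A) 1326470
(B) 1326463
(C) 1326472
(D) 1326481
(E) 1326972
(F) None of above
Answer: C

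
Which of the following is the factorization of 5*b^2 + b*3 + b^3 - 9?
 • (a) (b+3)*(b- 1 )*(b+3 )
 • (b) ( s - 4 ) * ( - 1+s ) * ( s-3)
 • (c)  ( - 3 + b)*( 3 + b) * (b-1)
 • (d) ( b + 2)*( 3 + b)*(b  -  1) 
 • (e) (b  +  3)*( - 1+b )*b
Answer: a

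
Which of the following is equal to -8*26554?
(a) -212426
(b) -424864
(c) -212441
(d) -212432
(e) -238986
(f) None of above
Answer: d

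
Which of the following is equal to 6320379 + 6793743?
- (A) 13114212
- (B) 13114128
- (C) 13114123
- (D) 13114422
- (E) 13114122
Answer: E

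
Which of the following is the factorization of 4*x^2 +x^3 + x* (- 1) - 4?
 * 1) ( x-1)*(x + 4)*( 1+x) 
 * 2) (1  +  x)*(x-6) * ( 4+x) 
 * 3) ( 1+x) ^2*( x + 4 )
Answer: 1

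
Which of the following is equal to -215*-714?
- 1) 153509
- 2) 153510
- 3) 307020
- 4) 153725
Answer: 2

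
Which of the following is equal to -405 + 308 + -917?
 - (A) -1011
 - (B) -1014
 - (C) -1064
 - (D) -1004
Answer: B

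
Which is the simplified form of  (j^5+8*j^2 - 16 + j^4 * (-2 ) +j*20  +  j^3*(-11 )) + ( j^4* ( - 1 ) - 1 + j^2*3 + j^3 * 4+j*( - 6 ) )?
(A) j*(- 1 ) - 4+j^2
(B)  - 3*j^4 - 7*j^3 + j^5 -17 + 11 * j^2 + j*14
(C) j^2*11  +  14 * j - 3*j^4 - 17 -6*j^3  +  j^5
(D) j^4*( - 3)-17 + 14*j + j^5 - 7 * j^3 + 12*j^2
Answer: B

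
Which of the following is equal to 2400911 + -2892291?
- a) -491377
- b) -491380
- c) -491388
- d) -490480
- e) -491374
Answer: b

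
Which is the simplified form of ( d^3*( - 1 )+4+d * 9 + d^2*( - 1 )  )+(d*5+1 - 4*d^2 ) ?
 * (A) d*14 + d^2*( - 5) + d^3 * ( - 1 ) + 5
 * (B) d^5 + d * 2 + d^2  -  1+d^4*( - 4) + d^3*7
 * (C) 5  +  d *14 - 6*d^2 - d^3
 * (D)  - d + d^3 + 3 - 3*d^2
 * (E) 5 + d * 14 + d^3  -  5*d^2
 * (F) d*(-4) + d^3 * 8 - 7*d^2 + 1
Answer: A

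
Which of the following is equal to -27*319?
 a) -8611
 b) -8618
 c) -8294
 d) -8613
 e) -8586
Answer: d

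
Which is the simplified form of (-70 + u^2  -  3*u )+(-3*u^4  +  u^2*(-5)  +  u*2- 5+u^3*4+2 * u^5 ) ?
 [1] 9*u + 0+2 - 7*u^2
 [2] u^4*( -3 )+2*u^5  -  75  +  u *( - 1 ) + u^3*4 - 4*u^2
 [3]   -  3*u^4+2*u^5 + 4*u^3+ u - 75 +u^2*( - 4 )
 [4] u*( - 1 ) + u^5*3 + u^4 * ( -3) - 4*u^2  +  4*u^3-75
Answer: 2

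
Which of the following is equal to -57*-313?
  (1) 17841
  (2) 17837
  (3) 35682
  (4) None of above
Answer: 1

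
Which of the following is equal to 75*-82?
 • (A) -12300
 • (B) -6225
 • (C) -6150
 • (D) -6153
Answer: C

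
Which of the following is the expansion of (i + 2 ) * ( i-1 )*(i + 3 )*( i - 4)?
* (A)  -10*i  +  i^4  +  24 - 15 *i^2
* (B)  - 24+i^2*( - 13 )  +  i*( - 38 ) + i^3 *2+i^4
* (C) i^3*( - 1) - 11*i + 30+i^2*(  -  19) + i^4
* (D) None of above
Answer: A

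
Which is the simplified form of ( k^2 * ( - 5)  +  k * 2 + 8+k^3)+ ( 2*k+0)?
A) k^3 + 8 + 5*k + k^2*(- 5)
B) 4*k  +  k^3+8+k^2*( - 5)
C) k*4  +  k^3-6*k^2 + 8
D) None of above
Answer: B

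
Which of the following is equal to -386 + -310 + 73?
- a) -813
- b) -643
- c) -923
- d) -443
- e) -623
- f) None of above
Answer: e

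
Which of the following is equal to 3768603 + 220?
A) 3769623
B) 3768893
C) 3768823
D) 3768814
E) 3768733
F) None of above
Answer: C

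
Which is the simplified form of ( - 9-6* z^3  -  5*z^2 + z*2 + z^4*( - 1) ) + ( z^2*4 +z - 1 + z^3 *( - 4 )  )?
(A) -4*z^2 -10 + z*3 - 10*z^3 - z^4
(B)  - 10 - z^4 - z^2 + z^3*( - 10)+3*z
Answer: B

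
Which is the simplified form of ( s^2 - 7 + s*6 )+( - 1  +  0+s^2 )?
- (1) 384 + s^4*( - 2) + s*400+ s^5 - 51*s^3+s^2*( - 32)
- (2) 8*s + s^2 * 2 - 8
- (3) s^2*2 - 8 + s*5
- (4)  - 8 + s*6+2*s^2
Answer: 4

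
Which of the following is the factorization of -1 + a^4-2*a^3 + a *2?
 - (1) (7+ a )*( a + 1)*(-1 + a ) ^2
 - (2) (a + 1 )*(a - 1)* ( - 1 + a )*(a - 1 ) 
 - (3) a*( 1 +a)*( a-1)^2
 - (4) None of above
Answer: 2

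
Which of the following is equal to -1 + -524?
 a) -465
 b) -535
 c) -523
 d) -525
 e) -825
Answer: d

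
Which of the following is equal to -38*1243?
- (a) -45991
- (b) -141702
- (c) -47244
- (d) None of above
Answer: d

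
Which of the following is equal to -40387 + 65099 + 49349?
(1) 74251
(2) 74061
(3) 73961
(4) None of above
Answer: 2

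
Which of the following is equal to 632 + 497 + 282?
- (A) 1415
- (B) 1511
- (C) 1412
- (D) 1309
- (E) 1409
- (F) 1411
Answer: F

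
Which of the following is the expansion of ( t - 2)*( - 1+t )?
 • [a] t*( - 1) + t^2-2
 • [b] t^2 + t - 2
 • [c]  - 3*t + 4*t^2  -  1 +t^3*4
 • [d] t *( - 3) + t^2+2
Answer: d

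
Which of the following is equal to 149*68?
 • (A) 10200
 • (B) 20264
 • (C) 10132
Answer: C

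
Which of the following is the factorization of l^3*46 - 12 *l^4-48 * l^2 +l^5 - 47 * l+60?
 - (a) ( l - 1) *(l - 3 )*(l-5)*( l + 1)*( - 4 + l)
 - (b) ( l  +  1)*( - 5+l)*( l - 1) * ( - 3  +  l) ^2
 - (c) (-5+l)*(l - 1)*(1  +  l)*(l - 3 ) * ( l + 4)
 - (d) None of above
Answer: a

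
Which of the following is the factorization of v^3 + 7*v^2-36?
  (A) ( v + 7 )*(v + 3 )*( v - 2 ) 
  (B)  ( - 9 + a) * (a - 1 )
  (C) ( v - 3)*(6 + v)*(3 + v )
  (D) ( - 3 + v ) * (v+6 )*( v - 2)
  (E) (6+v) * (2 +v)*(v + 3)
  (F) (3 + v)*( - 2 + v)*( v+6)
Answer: F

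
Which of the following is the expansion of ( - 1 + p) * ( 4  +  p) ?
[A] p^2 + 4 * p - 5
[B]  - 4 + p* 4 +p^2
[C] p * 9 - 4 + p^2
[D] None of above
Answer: D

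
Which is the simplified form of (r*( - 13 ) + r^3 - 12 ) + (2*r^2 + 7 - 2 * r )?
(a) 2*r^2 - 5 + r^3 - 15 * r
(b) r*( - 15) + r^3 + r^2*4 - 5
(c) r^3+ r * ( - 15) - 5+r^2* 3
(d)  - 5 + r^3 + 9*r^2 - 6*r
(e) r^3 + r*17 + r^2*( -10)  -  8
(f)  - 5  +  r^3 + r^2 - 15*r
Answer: a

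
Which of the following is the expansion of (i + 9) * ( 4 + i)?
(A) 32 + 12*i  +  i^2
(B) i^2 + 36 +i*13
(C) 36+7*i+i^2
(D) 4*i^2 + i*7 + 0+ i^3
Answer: B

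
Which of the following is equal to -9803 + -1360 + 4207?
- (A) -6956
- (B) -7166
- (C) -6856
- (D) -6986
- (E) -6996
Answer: A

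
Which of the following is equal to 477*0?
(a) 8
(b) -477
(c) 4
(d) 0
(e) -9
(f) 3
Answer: d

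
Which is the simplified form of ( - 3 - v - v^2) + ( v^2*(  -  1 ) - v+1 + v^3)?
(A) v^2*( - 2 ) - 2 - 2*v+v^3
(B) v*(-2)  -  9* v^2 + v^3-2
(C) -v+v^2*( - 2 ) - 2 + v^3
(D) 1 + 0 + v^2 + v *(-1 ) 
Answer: A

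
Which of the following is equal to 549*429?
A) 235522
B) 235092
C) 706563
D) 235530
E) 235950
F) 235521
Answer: F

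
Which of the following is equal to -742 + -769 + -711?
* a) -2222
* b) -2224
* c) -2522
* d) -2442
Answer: a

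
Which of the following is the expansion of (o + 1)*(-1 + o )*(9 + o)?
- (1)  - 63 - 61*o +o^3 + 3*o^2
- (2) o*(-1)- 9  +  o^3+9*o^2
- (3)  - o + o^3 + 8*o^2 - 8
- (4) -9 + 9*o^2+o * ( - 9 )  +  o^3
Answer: 2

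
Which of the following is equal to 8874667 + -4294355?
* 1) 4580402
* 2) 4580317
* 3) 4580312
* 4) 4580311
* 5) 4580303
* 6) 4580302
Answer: 3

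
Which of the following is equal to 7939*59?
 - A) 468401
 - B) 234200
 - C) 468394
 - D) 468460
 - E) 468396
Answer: A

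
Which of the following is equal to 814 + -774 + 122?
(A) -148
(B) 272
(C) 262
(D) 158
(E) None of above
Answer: E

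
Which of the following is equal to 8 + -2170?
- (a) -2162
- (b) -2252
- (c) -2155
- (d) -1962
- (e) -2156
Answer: a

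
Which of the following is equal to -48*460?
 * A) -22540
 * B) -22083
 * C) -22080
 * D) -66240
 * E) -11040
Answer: C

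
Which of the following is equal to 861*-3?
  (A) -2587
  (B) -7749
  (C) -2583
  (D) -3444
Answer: C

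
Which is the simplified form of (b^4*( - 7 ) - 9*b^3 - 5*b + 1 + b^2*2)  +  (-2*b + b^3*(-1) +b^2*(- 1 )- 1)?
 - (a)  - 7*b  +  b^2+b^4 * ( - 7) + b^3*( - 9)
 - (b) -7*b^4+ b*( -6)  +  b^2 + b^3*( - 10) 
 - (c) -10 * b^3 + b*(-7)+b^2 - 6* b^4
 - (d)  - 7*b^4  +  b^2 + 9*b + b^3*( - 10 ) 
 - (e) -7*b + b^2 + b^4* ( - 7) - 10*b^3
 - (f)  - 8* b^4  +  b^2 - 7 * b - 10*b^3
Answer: e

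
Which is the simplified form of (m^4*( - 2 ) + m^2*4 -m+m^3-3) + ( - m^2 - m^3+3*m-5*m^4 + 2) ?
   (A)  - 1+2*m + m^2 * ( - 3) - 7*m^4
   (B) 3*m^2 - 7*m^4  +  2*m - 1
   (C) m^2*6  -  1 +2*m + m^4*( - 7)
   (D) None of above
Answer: B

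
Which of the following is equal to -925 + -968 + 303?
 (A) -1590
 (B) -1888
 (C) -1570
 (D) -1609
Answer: A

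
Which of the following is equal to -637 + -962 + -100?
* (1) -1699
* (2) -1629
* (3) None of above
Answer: 1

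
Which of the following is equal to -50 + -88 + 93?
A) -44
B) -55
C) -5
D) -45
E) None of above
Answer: D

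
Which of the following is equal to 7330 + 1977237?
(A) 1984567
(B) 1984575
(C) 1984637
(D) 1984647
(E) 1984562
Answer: A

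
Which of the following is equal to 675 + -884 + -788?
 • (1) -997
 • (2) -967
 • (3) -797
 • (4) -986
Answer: 1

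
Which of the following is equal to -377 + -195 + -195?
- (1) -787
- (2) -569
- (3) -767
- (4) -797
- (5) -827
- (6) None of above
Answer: 3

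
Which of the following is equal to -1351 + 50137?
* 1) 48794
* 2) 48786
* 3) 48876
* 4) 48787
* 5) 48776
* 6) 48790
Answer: 2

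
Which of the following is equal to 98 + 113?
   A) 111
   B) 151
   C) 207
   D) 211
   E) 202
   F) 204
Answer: D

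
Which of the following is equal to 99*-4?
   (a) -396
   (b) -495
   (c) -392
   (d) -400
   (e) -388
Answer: a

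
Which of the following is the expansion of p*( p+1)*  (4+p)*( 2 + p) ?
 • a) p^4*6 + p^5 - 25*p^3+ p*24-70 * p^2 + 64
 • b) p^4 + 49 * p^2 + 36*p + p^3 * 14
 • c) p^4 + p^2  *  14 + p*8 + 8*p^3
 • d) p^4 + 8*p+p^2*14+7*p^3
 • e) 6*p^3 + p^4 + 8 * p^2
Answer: d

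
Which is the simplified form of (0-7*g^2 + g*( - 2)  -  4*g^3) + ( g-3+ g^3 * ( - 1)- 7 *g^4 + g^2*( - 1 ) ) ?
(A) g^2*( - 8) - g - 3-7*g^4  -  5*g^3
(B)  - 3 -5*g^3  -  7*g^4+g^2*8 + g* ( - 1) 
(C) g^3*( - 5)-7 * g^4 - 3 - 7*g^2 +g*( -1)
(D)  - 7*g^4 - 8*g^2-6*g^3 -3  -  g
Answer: A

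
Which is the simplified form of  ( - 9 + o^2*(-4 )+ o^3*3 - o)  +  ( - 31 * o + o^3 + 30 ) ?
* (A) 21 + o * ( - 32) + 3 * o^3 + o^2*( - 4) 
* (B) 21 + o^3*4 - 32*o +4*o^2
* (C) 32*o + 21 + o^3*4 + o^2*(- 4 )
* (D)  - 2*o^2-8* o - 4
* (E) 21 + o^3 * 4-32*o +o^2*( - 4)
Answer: E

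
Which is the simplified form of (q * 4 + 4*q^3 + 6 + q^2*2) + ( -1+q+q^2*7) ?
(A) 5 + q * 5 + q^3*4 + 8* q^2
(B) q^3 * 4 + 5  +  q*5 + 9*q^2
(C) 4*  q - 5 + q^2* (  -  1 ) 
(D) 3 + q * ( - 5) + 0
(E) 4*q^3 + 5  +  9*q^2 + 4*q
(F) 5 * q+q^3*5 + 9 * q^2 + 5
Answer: B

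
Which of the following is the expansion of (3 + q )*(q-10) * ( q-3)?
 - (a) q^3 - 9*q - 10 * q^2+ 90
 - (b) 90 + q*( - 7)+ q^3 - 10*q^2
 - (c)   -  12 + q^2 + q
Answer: a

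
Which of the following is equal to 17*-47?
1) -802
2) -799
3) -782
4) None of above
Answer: 2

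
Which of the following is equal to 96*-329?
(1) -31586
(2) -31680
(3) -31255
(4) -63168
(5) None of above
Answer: 5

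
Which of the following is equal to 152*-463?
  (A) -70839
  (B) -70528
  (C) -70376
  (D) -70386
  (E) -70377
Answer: C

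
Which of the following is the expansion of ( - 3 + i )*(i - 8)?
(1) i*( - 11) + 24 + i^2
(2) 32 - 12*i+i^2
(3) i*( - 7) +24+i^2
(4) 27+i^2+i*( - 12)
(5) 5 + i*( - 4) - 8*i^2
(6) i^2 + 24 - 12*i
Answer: 1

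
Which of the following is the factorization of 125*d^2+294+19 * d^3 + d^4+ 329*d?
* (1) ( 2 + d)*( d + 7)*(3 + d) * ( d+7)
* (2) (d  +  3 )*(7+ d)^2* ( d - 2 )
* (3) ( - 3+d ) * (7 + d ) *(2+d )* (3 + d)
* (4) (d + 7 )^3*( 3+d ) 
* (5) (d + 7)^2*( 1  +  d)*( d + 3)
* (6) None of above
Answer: 1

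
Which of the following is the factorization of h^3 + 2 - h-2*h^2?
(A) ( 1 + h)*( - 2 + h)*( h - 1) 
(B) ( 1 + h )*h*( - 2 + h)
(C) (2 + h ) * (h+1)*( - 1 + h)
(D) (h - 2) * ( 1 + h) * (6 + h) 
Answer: A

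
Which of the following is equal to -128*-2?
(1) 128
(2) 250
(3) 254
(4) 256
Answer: 4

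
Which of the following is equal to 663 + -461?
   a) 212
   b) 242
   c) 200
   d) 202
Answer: d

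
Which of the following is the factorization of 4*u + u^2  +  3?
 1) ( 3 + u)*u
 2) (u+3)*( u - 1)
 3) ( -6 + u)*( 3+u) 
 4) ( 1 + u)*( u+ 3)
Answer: 4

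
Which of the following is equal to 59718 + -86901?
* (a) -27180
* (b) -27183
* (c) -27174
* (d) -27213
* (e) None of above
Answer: b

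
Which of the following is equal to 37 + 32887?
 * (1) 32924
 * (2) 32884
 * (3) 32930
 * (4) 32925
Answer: 1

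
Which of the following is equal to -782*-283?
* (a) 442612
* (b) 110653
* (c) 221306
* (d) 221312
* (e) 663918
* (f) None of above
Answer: c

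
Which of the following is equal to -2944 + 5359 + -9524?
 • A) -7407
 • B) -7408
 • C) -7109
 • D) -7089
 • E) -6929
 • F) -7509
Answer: C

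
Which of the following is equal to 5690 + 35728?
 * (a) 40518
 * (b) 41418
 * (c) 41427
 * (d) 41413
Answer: b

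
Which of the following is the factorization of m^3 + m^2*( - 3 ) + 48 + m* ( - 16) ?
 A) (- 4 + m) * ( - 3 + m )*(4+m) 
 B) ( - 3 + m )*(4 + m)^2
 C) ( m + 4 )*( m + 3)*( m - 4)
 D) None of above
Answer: A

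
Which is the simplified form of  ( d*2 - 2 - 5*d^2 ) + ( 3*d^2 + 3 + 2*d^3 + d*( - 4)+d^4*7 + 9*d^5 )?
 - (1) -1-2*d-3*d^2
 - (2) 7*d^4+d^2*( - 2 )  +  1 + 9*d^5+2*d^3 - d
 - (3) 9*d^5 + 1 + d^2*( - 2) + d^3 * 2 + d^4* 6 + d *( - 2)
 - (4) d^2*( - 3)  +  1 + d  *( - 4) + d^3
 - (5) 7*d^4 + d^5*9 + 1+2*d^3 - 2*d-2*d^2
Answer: 5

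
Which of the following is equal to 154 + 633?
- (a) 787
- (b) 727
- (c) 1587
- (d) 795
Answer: a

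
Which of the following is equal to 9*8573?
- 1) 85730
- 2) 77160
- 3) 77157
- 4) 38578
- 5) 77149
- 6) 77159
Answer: 3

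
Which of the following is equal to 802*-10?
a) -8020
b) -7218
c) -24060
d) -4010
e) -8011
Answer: a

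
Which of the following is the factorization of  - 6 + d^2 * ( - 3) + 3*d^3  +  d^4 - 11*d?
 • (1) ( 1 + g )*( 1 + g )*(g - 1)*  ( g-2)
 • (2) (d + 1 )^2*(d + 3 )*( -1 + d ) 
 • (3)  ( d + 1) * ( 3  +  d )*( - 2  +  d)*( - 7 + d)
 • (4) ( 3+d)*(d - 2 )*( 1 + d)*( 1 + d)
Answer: 4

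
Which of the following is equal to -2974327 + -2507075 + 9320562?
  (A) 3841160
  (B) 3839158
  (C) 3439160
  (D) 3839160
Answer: D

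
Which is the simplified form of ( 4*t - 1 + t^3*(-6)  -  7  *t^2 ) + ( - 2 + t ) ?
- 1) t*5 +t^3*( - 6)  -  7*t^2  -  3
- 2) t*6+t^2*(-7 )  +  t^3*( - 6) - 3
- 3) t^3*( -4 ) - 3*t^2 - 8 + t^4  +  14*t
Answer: 1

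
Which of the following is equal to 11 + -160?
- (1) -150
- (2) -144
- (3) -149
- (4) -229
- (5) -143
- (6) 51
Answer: 3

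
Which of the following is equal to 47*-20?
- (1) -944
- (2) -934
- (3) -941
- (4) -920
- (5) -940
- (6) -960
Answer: 5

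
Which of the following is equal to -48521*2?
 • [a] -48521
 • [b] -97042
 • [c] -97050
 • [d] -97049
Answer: b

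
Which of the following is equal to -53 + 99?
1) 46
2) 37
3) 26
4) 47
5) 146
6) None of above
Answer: 1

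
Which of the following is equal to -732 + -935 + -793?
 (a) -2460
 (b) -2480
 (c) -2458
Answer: a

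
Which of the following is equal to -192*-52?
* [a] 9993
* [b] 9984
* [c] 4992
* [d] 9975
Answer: b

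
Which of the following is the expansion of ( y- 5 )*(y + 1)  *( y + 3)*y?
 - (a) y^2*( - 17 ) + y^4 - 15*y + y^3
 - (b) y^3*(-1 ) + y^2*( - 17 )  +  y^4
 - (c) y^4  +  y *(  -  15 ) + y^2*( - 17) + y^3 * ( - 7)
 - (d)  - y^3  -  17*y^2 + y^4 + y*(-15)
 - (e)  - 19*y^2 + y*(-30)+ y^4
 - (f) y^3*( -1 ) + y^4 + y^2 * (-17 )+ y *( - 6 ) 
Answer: d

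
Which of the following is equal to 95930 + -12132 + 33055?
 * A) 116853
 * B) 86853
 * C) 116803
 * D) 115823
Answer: A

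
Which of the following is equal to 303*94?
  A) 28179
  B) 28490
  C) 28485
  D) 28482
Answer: D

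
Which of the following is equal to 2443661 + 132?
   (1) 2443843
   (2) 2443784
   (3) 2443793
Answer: 3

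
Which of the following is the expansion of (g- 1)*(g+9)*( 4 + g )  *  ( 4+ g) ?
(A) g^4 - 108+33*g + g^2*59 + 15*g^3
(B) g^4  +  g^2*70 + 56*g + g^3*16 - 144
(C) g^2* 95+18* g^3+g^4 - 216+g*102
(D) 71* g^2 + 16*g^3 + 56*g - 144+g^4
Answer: D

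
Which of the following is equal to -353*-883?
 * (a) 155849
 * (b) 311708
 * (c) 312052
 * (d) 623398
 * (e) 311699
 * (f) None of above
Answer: e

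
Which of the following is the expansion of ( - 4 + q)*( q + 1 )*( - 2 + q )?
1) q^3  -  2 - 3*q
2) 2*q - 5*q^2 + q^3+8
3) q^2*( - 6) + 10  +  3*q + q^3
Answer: 2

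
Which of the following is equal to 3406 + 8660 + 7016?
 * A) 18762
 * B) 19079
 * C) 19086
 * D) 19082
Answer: D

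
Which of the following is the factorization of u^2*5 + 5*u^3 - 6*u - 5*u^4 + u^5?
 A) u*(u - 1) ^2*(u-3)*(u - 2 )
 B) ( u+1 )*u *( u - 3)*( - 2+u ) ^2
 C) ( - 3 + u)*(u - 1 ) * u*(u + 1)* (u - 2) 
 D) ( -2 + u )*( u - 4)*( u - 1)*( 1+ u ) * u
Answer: C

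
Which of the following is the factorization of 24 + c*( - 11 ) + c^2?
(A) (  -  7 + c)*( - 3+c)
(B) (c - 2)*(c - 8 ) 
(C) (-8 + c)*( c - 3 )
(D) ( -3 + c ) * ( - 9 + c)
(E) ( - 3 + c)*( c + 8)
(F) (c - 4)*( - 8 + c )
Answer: C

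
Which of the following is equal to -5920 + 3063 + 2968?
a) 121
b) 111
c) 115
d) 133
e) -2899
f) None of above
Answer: b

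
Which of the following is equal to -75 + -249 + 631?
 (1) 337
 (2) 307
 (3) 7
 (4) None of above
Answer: 2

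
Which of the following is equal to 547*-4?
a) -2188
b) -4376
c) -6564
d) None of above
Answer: a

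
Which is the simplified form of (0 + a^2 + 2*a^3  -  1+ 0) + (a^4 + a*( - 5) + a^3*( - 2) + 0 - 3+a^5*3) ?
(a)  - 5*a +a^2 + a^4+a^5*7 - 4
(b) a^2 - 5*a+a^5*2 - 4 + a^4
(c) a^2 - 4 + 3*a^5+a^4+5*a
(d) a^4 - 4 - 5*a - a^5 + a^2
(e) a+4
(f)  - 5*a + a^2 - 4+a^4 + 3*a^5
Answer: f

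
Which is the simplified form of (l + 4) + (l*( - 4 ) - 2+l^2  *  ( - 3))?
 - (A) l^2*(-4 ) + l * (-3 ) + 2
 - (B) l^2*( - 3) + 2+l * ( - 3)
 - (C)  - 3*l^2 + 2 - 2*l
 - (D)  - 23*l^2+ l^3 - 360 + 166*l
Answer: B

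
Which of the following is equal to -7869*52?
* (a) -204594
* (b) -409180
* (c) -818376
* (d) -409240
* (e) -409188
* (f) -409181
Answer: e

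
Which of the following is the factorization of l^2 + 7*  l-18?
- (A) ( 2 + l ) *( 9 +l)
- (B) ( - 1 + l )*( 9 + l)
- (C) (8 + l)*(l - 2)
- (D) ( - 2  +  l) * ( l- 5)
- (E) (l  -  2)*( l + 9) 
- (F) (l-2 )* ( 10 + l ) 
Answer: E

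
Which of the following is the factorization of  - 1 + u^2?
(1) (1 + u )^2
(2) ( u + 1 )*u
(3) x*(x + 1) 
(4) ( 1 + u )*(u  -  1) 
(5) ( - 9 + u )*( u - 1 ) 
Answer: 4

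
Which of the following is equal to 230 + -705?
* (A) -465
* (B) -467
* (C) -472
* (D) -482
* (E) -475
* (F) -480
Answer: E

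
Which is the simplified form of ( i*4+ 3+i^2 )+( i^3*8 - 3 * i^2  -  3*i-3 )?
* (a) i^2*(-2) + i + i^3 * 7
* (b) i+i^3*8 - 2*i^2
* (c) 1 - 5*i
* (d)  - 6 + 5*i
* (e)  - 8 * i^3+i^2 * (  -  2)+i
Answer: b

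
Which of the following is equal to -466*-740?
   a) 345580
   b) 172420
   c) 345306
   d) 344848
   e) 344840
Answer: e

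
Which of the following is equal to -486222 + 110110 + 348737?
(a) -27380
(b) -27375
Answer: b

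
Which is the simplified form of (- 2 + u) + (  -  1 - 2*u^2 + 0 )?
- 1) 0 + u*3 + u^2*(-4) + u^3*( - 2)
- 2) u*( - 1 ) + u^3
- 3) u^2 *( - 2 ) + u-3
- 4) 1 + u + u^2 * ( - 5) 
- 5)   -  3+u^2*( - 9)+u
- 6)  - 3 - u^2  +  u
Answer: 3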